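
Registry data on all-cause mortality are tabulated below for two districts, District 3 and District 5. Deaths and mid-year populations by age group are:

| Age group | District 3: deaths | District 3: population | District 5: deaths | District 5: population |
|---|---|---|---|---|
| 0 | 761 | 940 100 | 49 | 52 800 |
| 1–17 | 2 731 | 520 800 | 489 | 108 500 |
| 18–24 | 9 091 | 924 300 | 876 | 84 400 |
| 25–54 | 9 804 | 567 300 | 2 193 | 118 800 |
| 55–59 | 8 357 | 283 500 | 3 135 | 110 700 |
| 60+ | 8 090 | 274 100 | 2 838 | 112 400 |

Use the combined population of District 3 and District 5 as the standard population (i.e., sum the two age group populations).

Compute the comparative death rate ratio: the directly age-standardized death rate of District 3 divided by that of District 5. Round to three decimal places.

Age-specific rates per 100 000 for District 3: 80.95, 524.39, 983.56, 1728.19, 2947.80, 2951.48.
For District 5: 92.80, 450.69, 1037.91, 1845.96, 2831.98, 2524.91.
Combined standard total = 4 097 700; weights = 0.2423, 0.1536, 0.2462, 0.1674, 0.0962, 0.0943.
District 3: 0.2423×80.95 + 0.1536×524.39 + 0.2462×983.56 + 0.1674×1728.19 + 0.0962×2947.80 + 0.0943×2951.48 = 1193.5860 per 100 000.
District 5: 0.2423×92.80 + 0.1536×450.69 + 0.2462×1037.91 + 0.1674×1845.96 + 0.0962×2831.98 + 0.0943×2524.91 = 1166.8657 per 100 000.
Ratio = 1193.5860 ÷ 1166.8657 = 1.02290.

1.023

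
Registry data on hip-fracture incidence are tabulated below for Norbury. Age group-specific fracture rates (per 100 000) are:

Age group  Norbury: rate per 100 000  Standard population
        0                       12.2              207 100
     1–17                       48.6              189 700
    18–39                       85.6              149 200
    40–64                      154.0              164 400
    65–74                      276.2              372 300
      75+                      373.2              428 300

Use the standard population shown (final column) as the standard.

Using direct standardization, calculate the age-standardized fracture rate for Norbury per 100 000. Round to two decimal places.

Standard total = 1 511 000; weights = 0.1371, 0.1255, 0.0987, 0.1088, 0.2464, 0.2835.
Standardized rate: 0.1371×12.2 + 0.1255×48.6 + 0.0987×85.6 + 0.1088×154.0 + 0.2464×276.2 + 0.2835×373.2 = 206.8206 per 100 000.

206.82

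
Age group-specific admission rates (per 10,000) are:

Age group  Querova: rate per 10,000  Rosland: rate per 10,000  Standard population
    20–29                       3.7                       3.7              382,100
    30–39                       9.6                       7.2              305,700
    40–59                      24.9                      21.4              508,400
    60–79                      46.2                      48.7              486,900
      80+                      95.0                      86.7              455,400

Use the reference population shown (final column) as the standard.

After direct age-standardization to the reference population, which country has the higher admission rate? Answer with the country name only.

Querova

Standard total = 2,138,500; weights = 0.1787, 0.1430, 0.2377, 0.2277, 0.2130.
Querova: 0.1787×3.7 + 0.1430×9.6 + 0.2377×24.9 + 0.2277×46.2 + 0.2130×95.0 = 38.7026 per 10,000.
Rosland: 0.1787×3.7 + 0.1430×7.2 + 0.2377×21.4 + 0.2277×48.7 + 0.2130×86.7 = 36.3291 per 10,000.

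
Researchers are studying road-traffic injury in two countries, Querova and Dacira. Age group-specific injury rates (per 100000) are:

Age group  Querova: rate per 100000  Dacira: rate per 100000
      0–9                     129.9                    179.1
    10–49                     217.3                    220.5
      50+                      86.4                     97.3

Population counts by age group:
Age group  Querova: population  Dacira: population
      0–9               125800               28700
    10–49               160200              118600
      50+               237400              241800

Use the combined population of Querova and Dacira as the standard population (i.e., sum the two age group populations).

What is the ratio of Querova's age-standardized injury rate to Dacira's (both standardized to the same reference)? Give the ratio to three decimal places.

0.899

Combined standard total = 912500; weights = 0.1693, 0.3055, 0.5252.
Querova: 0.1693×129.9 + 0.3055×217.3 + 0.5252×86.4 = 133.7596 per 100000.
Dacira: 0.1693×179.1 + 0.3055×220.5 + 0.5252×97.3 = 148.7918 per 100000.
Ratio = 133.7596 ÷ 148.7918 = 0.89897.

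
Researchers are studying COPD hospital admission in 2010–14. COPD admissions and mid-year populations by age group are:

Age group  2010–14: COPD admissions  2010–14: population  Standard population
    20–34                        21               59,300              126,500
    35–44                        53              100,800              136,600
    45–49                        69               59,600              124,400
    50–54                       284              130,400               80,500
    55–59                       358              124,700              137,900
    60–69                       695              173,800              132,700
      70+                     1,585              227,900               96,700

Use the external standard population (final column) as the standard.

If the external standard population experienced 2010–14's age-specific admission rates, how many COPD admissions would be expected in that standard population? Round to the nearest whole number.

Age-specific rates per 10,000 for 2010–14: 3.54, 5.26, 11.58, 21.78, 28.71, 39.99, 69.55.
Expected COPD admissions = Σ (standard pop × age-specific rate ÷ 10,000)
= 126,500×3.54/10,000 + 136,600×5.26/10,000 + 124,400×11.58/10,000 + 80,500×21.78/10,000 + 137,900×28.71/10,000 + 132,700×39.99/10,000 + 96,700×69.55/10,000
= 44.80 + 71.82 + 144.02 + 175.32 + 395.90 + 530.65 + 672.53 = 2035.04.

2035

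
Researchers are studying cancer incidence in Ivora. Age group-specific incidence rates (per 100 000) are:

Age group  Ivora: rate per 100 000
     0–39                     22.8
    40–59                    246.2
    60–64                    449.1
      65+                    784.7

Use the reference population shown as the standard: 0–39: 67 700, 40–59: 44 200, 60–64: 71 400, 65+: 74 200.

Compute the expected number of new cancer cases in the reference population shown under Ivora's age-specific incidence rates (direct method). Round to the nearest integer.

1027

Expected new cancer cases = Σ (standard pop × age-specific rate ÷ 100 000)
= 67 700×22.8/100 000 + 44 200×246.2/100 000 + 71 400×449.1/100 000 + 74 200×784.7/100 000
= 15.44 + 108.82 + 320.66 + 582.25 = 1027.16.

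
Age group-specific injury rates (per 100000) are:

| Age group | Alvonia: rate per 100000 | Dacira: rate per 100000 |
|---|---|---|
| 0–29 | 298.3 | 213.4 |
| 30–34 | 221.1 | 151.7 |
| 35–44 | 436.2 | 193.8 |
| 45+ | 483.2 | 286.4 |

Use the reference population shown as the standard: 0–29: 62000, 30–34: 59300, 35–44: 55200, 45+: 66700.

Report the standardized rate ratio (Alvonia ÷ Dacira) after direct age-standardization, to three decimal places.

1.690

Standard total = 243200; weights = 0.2549, 0.2438, 0.2270, 0.2743.
Alvonia: 0.2549×298.3 + 0.2438×221.1 + 0.2270×436.2 + 0.2743×483.2 = 361.4865 per 100000.
Dacira: 0.2549×213.4 + 0.2438×151.7 + 0.2270×193.8 + 0.2743×286.4 = 213.9278 per 100000.
Ratio = 361.4865 ÷ 213.9278 = 1.68976.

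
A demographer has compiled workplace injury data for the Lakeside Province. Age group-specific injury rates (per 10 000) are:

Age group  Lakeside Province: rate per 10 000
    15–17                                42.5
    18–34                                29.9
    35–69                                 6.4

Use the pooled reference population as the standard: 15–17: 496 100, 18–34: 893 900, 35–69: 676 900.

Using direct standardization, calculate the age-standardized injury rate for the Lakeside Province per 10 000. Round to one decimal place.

25.2

Standard total = 2 066 900; weights = 0.2400, 0.4325, 0.3275.
Standardized rate: 0.2400×42.5 + 0.4325×29.9 + 0.3275×6.4 = 25.2281 per 10 000.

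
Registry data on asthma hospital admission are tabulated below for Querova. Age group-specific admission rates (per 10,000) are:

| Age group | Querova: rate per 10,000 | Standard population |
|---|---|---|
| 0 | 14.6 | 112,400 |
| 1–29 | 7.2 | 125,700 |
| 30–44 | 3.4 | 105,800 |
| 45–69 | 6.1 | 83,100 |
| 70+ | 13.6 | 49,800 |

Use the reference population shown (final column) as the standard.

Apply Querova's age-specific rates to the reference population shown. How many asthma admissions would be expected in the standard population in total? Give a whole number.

Expected asthma admissions = Σ (standard pop × age-specific rate ÷ 10,000)
= 112,400×14.6/10,000 + 125,700×7.2/10,000 + 105,800×3.4/10,000 + 83,100×6.1/10,000 + 49,800×13.6/10,000
= 164.10 + 90.50 + 35.97 + 50.69 + 67.73 = 409.00.

409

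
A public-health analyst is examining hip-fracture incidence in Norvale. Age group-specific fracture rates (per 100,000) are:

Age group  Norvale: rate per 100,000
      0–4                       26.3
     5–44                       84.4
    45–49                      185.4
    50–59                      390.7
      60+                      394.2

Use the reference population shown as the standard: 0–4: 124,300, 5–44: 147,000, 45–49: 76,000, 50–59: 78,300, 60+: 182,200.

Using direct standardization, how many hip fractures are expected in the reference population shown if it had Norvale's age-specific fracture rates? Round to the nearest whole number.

Expected hip fractures = Σ (standard pop × age-specific rate ÷ 100,000)
= 124,300×26.3/100,000 + 147,000×84.4/100,000 + 76,000×185.4/100,000 + 78,300×390.7/100,000 + 182,200×394.2/100,000
= 32.69 + 124.07 + 140.90 + 305.92 + 718.23 = 1321.81.

1322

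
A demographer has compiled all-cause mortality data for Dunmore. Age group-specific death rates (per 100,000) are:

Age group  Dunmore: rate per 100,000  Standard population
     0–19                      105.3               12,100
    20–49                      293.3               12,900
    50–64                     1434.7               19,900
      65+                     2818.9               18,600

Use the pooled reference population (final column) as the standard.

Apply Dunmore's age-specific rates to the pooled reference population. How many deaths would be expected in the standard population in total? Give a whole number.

Expected deaths = Σ (standard pop × age-specific rate ÷ 100,000)
= 12,100×105.3/100,000 + 12,900×293.3/100,000 + 19,900×1434.7/100,000 + 18,600×2818.9/100,000
= 12.74 + 37.84 + 285.51 + 524.32 = 860.40.

860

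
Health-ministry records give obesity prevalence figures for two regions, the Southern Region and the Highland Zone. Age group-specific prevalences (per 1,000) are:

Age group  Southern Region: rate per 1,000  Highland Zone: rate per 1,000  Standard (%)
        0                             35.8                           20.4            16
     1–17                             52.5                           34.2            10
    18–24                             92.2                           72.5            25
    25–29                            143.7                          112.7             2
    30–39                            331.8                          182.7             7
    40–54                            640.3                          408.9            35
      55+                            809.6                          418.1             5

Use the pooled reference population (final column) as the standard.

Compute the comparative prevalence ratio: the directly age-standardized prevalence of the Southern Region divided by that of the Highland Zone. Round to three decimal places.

1.593

Standard weights: 0.16, 0.10, 0.25, 0.02, 0.07, 0.35, 0.05.
The Southern Region: 0.1600×35.8 + 0.1000×52.5 + 0.2500×92.2 + 0.0200×143.7 + 0.0700×331.8 + 0.3500×640.3 + 0.0500×809.6 = 324.7130 per 1,000.
The Highland Zone: 0.1600×20.4 + 0.1000×34.2 + 0.2500×72.5 + 0.0200×112.7 + 0.0700×182.7 + 0.3500×408.9 + 0.0500×418.1 = 203.8720 per 1,000.
Ratio = 324.7130 ÷ 203.8720 = 1.59273.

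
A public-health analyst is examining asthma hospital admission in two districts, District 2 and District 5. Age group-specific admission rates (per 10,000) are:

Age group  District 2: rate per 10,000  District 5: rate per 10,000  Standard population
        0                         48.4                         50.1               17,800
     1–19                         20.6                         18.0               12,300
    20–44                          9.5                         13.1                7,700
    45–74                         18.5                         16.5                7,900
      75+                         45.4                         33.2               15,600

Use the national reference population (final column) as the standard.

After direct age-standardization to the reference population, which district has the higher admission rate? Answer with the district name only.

Standard total = 61,300; weights = 0.2904, 0.2007, 0.1256, 0.1289, 0.2545.
District 2: 0.2904×48.4 + 0.2007×20.6 + 0.1256×9.5 + 0.1289×18.5 + 0.2545×45.4 = 33.3188 per 10,000.
District 5: 0.2904×50.1 + 0.2007×18.0 + 0.1256×13.1 + 0.1289×16.5 + 0.2545×33.2 = 30.3804 per 10,000.

District 2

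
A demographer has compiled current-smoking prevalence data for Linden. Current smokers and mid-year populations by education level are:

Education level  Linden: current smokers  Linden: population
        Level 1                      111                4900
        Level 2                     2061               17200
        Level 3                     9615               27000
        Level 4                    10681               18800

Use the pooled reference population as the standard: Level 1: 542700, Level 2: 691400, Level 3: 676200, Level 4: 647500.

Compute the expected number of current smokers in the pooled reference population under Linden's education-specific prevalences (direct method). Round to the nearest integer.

Education-specific rates per 1000 for Linden: 22.653, 119.826, 356.111, 568.138.
Expected current smokers = Σ (standard pop × education-specific rate ÷ 1000)
= 542700×22.653/1000 + 691400×119.826/1000 + 676200×356.111/1000 + 647500×568.138/1000
= 12293.82 + 82847.41 + 240802.33 + 367869.55 = 703813.10.

703813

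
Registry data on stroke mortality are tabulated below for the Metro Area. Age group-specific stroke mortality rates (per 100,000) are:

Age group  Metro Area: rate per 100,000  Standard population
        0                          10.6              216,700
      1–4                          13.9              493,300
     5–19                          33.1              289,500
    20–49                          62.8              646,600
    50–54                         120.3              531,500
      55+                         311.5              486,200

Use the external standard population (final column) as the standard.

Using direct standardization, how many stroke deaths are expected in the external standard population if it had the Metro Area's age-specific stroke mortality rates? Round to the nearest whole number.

Expected stroke deaths = Σ (standard pop × age-specific rate ÷ 100,000)
= 216,700×10.6/100,000 + 493,300×13.9/100,000 + 289,500×33.1/100,000 + 646,600×62.8/100,000 + 531,500×120.3/100,000 + 486,200×311.5/100,000
= 22.97 + 68.57 + 95.82 + 406.06 + 639.39 + 1514.51 = 2747.34.

2747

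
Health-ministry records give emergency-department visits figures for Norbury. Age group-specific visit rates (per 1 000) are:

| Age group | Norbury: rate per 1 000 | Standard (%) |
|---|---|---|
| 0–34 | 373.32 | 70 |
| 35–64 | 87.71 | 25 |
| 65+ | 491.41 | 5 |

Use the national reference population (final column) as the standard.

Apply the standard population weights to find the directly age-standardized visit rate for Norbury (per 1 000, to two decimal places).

307.82

Standard weights: 0.70, 0.25, 0.05.
Standardized rate: 0.7000×373.32 + 0.2500×87.71 + 0.0500×491.41 = 307.8220 per 1 000.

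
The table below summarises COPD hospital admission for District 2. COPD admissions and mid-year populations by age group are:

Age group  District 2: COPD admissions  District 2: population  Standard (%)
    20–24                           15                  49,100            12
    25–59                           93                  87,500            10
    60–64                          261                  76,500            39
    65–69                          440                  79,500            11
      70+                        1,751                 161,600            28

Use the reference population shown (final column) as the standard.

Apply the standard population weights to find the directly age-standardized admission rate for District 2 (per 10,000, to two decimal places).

Age-specific rates per 10,000 for District 2: 3.05, 10.63, 34.12, 55.35, 108.35.
Standard weights: 0.12, 0.10, 0.39, 0.11, 0.28.
Standardized rate: 0.1200×3.05 + 0.1000×10.63 + 0.3900×34.12 + 0.1100×55.35 + 0.2800×108.35 = 51.1625 per 10,000.

51.16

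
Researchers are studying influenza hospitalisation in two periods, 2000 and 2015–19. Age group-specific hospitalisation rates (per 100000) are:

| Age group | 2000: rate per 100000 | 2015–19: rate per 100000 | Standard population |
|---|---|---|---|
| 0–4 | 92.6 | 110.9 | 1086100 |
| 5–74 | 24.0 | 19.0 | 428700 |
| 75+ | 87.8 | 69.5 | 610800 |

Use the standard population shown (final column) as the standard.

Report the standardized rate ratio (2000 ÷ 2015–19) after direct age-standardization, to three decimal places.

Standard total = 2125600; weights = 0.5110, 0.2017, 0.2874.
2000: 0.5110×92.6 + 0.2017×24.0 + 0.2874×87.8 = 77.3852 per 100000.
2015–19: 0.5110×110.9 + 0.2017×19.0 + 0.2874×69.5 = 80.4688 per 100000.
Ratio = 77.3852 ÷ 80.4688 = 0.96168.

0.962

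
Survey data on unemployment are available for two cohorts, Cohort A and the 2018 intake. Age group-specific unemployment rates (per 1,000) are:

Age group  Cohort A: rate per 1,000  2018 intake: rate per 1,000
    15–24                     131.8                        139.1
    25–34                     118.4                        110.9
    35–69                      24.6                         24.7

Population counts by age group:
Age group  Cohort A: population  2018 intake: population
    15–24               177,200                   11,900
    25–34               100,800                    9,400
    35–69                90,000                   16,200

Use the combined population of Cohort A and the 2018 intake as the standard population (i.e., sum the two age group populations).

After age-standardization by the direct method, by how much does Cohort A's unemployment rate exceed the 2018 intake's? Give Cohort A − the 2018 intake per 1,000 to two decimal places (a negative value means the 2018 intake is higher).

-1.39

Combined standard total = 405,500; weights = 0.4663, 0.2718, 0.2619.
Cohort A: 0.4663×131.8 + 0.2718×118.4 + 0.2619×24.6 = 100.0828 per 1,000.
The 2018 intake: 0.4663×139.1 + 0.2718×110.9 + 0.2619×24.7 = 101.4750 per 1,000.
Difference = 100.0828 − 101.4750 = -1.3922.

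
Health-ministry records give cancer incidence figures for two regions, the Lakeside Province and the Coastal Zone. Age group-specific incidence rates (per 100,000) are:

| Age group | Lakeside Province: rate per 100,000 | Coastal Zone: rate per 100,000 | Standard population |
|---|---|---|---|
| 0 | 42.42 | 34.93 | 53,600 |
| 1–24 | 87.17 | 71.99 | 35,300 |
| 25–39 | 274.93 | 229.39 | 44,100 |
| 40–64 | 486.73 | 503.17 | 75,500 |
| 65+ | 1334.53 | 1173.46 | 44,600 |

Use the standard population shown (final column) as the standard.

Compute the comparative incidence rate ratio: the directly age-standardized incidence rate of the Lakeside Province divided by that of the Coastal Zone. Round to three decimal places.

1.085

Standard total = 253,100; weights = 0.2118, 0.1395, 0.1742, 0.2983, 0.1762.
The Lakeside Province: 0.2118×42.42 + 0.1395×87.17 + 0.1742×274.93 + 0.2983×486.73 + 0.1762×1334.53 = 449.4009 per 100,000.
The Coastal Zone: 0.2118×34.93 + 0.1395×71.99 + 0.1742×229.39 + 0.2983×503.17 + 0.1762×1173.46 = 414.2839 per 100,000.
Ratio = 449.4009 ÷ 414.2839 = 1.08477.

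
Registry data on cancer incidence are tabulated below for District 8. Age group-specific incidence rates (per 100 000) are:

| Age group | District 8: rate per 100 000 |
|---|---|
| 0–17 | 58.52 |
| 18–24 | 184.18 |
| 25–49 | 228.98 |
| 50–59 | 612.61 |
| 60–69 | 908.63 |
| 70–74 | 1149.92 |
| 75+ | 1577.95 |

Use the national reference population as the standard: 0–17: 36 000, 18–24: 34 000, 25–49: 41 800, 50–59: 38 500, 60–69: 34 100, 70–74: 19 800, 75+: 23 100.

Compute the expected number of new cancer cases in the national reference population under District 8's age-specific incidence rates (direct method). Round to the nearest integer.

1317

Expected new cancer cases = Σ (standard pop × age-specific rate ÷ 100 000)
= 36 000×58.52/100 000 + 34 000×184.18/100 000 + 41 800×228.98/100 000 + 38 500×612.61/100 000 + 34 100×908.63/100 000 + 19 800×1149.92/100 000 + 23 100×1577.95/100 000
= 21.07 + 62.62 + 95.71 + 235.85 + 309.84 + 227.68 + 364.51 = 1317.29.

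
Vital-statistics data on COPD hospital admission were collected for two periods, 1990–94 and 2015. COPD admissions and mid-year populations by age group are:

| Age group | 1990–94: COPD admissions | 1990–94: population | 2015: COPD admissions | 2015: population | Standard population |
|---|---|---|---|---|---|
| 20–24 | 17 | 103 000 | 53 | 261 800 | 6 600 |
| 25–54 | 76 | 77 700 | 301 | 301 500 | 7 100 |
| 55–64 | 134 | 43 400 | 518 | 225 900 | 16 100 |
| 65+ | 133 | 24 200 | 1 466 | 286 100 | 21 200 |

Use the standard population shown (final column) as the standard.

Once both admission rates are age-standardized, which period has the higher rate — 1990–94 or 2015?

1990–94

Age-specific rates per 10 000 for 1990–94: 1.65, 9.78, 30.88, 54.96.
For 2015: 2.02, 9.98, 22.93, 51.24.
Standard total = 51 000; weights = 0.1294, 0.1392, 0.3157, 0.4157.
1990–94: 0.1294×1.65 + 0.1392×9.78 + 0.3157×30.88 + 0.4157×54.96 = 34.1679 per 10 000.
2015: 0.1294×2.02 + 0.1392×9.98 + 0.3157×22.93 + 0.4157×51.24 = 30.1908 per 10 000.
The crude rates (14.50 vs 21.74) would put 2015 higher, but that reflects its age composition; once standardized to a common age structure, 1990–94 has the higher underlying rate.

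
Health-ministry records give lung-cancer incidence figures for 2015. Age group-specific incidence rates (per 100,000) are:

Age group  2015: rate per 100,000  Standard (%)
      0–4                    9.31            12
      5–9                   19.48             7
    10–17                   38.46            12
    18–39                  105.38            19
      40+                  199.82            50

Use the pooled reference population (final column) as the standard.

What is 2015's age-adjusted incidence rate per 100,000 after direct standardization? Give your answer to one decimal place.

127.0

Standard weights: 0.12, 0.07, 0.12, 0.19, 0.50.
Standardized rate: 0.1200×9.31 + 0.0700×19.48 + 0.1200×38.46 + 0.1900×105.38 + 0.5000×199.82 = 127.0282 per 100,000.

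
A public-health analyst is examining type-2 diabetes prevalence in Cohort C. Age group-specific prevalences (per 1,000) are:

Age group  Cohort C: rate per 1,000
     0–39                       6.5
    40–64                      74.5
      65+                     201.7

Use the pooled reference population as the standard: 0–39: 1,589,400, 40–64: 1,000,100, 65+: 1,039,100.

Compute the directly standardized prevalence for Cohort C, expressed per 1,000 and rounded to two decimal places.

Standard total = 3,628,600; weights = 0.4380, 0.2756, 0.2864.
Standardized rate: 0.4380×6.5 + 0.2756×74.5 + 0.2864×201.7 = 81.1401 per 1,000.

81.14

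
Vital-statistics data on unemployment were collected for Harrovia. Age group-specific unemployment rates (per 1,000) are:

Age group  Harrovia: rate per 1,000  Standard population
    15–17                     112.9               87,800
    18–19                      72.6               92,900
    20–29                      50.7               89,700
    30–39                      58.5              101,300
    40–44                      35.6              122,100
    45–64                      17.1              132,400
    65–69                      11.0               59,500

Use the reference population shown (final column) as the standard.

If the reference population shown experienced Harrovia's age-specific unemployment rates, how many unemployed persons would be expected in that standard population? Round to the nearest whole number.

Expected unemployed persons = Σ (standard pop × age-specific rate ÷ 1,000)
= 87,800×112.9/1,000 + 92,900×72.6/1,000 + 89,700×50.7/1,000 + 101,300×58.5/1,000 + 122,100×35.6/1,000 + 132,400×17.1/1,000 + 59,500×11.0/1,000
= 9912.62 + 6744.54 + 4547.79 + 5926.05 + 4346.76 + 2264.04 + 654.50 = 34396.30.

34396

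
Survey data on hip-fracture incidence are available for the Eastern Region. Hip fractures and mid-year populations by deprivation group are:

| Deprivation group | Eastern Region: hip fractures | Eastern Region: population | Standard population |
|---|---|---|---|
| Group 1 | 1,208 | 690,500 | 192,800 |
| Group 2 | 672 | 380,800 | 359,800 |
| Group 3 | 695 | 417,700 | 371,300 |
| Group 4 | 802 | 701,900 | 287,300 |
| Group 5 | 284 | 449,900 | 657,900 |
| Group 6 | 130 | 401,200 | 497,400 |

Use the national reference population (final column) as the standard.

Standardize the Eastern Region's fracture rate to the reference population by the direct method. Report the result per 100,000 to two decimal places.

105.42

Deprivation-specific rates per 100,000 for the Eastern Region: 174.95, 176.47, 166.39, 114.26, 63.13, 32.40.
Standard total = 2,366,500; weights = 0.0815, 0.1520, 0.1569, 0.1214, 0.2780, 0.2102.
Standardized rate: 0.0815×174.95 + 0.1520×176.47 + 0.1569×166.39 + 0.1214×114.26 + 0.2780×63.13 + 0.2102×32.40 = 105.4205 per 100,000.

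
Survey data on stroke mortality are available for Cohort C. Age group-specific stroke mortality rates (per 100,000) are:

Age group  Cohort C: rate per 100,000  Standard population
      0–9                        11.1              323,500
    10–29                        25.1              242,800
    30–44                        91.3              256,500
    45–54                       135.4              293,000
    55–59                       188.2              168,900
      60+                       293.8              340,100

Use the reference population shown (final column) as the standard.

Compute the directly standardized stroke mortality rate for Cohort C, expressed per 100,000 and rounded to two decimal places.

125.85

Standard total = 1,624,800; weights = 0.1991, 0.1494, 0.1579, 0.1803, 0.1040, 0.2093.
Standardized rate: 0.1991×11.1 + 0.1494×25.1 + 0.1579×91.3 + 0.1803×135.4 + 0.1040×188.2 + 0.2093×293.8 = 125.8519 per 100,000.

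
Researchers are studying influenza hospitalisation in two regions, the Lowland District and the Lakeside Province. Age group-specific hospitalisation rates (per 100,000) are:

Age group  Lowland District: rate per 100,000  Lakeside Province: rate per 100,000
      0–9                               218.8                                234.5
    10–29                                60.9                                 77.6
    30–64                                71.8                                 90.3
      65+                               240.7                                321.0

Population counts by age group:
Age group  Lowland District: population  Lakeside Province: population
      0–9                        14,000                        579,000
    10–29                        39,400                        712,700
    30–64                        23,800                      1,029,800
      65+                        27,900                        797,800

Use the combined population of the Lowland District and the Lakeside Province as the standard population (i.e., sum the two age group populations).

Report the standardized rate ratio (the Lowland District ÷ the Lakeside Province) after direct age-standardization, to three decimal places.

0.807

Combined standard total = 3,224,400; weights = 0.1839, 0.2333, 0.3268, 0.2561.
The Lowland District: 0.1839×218.8 + 0.2333×60.9 + 0.3268×71.8 + 0.2561×240.7 = 139.5440 per 100,000.
The Lakeside Province: 0.1839×234.5 + 0.2333×77.6 + 0.3268×90.3 + 0.2561×321.0 = 172.9349 per 100,000.
Ratio = 139.5440 ÷ 172.9349 = 0.80692.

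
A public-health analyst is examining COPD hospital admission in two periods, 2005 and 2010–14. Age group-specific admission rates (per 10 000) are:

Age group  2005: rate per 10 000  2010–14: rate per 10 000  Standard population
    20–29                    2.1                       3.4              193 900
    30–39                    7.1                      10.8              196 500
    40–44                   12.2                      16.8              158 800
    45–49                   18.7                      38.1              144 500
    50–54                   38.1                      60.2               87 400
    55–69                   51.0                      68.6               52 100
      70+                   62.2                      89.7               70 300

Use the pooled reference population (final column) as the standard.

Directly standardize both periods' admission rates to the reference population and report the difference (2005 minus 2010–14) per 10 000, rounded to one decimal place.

-10.3

Standard total = 903 500; weights = 0.2146, 0.2175, 0.1758, 0.1599, 0.0967, 0.0577, 0.0778.
2005: 0.2146×2.1 + 0.2175×7.1 + 0.1758×12.2 + 0.1599×18.7 + 0.0967×38.1 + 0.0577×51.0 + 0.0778×62.2 = 18.5961 per 10 000.
2010–14: 0.2146×3.4 + 0.2175×10.8 + 0.1758×16.8 + 0.1599×38.1 + 0.0967×60.2 + 0.0577×68.6 + 0.0778×89.7 = 28.8835 per 10 000.
Difference = 18.5961 − 28.8835 = -10.2874.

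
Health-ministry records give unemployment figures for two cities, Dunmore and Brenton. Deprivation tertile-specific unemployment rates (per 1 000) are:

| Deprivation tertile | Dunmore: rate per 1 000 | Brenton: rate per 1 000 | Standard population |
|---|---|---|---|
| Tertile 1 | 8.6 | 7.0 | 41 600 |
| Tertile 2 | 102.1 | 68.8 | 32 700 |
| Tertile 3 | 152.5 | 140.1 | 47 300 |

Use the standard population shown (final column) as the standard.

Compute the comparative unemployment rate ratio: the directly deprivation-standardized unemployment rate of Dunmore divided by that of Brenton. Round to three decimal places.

Standard total = 121 600; weights = 0.3421, 0.2689, 0.3890.
Dunmore: 0.3421×8.6 + 0.2689×102.1 + 0.3890×152.5 = 89.7178 per 1 000.
Brenton: 0.3421×7.0 + 0.2689×68.8 + 0.3890×140.1 = 75.3922 per 1 000.
Ratio = 89.7178 ÷ 75.3922 = 1.19001.

1.190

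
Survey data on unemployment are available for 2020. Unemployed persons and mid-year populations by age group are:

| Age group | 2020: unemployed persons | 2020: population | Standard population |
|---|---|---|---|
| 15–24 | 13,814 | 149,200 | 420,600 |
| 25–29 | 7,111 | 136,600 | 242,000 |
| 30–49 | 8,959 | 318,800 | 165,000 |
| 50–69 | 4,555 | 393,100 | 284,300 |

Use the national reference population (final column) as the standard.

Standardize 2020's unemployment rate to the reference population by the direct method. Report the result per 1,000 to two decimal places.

53.49

Age-specific rates per 1,000 for 2020: 92.587, 52.057, 28.102, 11.587.
Standard total = 1,111,900; weights = 0.3783, 0.2176, 0.1484, 0.2557.
Standardized rate: 0.3783×92.587 + 0.2176×52.057 + 0.1484×28.102 + 0.2557×11.587 = 53.4860 per 1,000.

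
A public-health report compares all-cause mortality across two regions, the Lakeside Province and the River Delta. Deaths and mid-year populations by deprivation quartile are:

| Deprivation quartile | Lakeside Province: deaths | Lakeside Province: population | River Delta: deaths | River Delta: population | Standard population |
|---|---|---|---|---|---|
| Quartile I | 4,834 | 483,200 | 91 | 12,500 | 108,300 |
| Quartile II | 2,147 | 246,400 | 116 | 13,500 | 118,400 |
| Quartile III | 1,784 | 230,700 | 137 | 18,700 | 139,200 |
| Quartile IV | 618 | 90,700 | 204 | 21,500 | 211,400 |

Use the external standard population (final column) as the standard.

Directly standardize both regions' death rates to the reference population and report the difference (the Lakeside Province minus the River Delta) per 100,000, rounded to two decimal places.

-34.55

Deprivation-specific rates per 100,000 for the Lakeside Province: 1000.41, 871.35, 773.30, 681.37.
For the River Delta: 728.00, 859.26, 732.62, 948.84.
Standard total = 577,300; weights = 0.1876, 0.2051, 0.2411, 0.3662.
The Lakeside Province: 0.1876×1000.41 + 0.2051×871.35 + 0.2411×773.30 + 0.3662×681.37 = 802.3498 per 100,000.
The River Delta: 0.1876×728.00 + 0.2051×859.26 + 0.2411×732.62 + 0.3662×948.84 = 836.9022 per 100,000.
Difference = 802.3498 − 836.9022 = -34.5524.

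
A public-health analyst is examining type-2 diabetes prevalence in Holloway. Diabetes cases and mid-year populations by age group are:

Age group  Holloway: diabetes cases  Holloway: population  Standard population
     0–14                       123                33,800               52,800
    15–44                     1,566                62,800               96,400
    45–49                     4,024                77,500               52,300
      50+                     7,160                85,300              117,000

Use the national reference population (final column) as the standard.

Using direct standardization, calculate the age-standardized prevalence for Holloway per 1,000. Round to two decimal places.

47.51

Age-specific rates per 1,000 for Holloway: 3.639, 24.936, 51.923, 83.939.
Standard total = 318,500; weights = 0.1658, 0.3027, 0.1642, 0.3673.
Standardized rate: 0.1658×3.639 + 0.3027×24.936 + 0.1642×51.923 + 0.3673×83.939 = 47.5115 per 1,000.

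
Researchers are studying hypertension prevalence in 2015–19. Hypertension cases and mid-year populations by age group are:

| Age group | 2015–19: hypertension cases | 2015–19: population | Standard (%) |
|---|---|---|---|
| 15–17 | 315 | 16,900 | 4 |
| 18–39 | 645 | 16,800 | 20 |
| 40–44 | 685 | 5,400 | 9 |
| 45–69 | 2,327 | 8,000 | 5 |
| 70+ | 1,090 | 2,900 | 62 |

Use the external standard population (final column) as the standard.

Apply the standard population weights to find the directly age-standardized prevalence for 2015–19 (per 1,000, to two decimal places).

Age-specific rates per 1,000 for 2015–19: 18.639, 38.393, 126.852, 290.875, 375.862.
Standard weights: 0.04, 0.20, 0.09, 0.05, 0.62.
Standardized rate: 0.0400×18.639 + 0.2000×38.393 + 0.0900×126.852 + 0.0500×290.875 + 0.6200×375.862 = 267.4190 per 1,000.

267.42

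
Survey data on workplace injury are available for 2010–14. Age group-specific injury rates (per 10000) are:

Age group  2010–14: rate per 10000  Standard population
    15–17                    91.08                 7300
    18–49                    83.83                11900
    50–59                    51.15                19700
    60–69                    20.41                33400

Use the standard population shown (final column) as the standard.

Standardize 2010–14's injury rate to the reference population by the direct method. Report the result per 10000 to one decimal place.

Standard total = 72300; weights = 0.1010, 0.1646, 0.2725, 0.4620.
Standardized rate: 0.1010×91.08 + 0.1646×83.83 + 0.2725×51.15 + 0.4620×20.41 = 46.3598 per 10000.

46.4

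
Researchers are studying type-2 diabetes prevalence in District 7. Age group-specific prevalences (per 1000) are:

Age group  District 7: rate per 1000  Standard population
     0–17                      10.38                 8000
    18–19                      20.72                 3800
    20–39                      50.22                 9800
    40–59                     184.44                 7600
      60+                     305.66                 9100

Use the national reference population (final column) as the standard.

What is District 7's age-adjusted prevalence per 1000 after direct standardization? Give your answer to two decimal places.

Standard total = 38300; weights = 0.2089, 0.0992, 0.2559, 0.1984, 0.2376.
Standardized rate: 0.2089×10.38 + 0.0992×20.72 + 0.2559×50.22 + 0.1984×184.44 + 0.2376×305.66 = 126.2972 per 1000.

126.30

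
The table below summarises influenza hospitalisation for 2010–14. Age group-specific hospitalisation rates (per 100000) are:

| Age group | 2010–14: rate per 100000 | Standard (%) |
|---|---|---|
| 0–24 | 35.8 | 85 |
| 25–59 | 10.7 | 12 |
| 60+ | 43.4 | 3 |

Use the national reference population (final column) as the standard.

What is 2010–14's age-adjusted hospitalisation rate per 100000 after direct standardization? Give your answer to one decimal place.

Standard weights: 0.85, 0.12, 0.03.
Standardized rate: 0.8500×35.8 + 0.1200×10.7 + 0.0300×43.4 = 33.0160 per 100000.

33.0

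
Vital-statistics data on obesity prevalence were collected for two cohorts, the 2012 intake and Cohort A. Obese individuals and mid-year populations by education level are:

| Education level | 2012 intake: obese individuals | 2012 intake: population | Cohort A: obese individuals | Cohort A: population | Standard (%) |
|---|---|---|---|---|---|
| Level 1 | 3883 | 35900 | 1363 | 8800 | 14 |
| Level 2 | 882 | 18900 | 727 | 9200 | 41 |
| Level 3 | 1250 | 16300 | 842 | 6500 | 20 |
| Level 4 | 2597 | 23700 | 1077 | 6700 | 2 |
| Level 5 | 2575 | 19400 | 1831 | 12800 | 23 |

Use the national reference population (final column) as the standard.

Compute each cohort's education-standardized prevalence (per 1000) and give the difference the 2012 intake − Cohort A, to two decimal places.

-33.77

Education-specific rates per 1000 for the 2012 intake: 108.162, 46.667, 76.687, 109.578, 132.732.
For Cohort A: 154.886, 79.022, 129.538, 160.746, 143.047.
Standard weights: 0.14, 0.41, 0.20, 0.02, 0.23.
The 2012 intake: 0.1400×108.162 + 0.4100×46.667 + 0.2000×76.687 + 0.0200×109.578 + 0.2300×132.732 = 82.3333 per 1000.
Cohort A: 0.1400×154.886 + 0.4100×79.022 + 0.2000×129.538 + 0.0200×160.746 + 0.2300×143.047 = 116.1064 per 1000.
Difference = 82.3333 − 116.1064 = -33.7731.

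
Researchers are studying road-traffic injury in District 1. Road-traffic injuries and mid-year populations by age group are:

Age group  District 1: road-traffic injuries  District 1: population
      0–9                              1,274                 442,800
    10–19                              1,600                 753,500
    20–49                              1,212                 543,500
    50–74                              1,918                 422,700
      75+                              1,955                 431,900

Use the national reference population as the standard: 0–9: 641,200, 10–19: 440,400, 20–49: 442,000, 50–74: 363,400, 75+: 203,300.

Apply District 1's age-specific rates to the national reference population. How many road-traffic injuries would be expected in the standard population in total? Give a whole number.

Age-specific rates per 100,000 for District 1: 287.71, 212.34, 223.00, 453.75, 452.65.
Expected road-traffic injuries = Σ (standard pop × age-specific rate ÷ 100,000)
= 641,200×287.71/100,000 + 440,400×212.34/100,000 + 442,000×223.00/100,000 + 363,400×453.75/100,000 + 203,300×452.65/100,000
= 1844.83 + 935.16 + 985.66 + 1648.93 + 920.24 = 6334.80.

6335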